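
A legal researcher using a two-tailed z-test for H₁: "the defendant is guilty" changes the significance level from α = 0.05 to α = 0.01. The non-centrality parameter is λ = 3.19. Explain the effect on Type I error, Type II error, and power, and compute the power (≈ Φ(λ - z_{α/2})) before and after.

Decreasing α from 0.05 to 0.01:
• Type I error rate decreases (α is the Type I rate by definition).
• Critical value moves from z_{α/2} = 1.96 to 2.576, so power = Φ(λ - z_{α/2}) goes from Φ(3.19 - 1.96) = 0.891 to Φ(3.19 - 2.576) = 0.73.
• Type II error rate β = 1 - power therefore increases (0.109 → 0.27).
Appropriate when false positives are costly — here, convicting an innocent person.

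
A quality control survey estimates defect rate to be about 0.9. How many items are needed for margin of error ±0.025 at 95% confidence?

n = z²p(1-p)/E² = 1.96²×0.9×0.1/0.025² = 553.2 → n = 554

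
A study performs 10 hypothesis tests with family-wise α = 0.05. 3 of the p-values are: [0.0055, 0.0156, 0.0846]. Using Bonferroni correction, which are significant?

Bonferroni α = 0.05/10 = 0.005. None of the given p-values are significant.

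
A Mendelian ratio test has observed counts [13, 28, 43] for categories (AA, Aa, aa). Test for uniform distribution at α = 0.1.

Expected = 28 each. χ² = Σ(O-E)²/E = 16.071. df = 2, critical value = 4.605. Reject H₀.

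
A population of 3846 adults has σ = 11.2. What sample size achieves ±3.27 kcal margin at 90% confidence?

Without FPC: n₀ = (1.645×11.2/3.27)² = 31.745. With FPC: n = n₀N/(n₀+N-1) = 31.5 → n = 32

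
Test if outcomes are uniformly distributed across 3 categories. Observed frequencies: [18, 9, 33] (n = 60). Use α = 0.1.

Expected = 20 each. χ² = Σ(O-E)²/E = 14.7. df = 2, critical value = 4.605. Reject H₀.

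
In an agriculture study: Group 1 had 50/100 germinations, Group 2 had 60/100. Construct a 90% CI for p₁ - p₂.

p̂₁ = 0.5, p̂₂ = 0.6. Difference = -0.1. CI = (-0.215, 0.015)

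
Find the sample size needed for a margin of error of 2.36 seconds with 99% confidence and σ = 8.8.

n = (z*σ/E)² = (2.576×8.8/2.36)² = 92.3 → n = 93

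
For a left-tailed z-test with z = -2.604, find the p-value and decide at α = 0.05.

p = P(Z < -2.604) = Φ(-2.604) ≈ 0.0046. Since p < 0.05, reject H₀ (significant) at α = 0.05.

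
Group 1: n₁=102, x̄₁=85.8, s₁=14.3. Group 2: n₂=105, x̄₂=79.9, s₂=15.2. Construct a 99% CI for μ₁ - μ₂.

Difference = 5.9. SE = √(14.3²/102 + 15.2²/105) = 2.051. CI = (0.62, 11.18)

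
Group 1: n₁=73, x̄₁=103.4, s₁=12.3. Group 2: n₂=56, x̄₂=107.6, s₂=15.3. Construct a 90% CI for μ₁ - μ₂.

Difference = -4.2. SE = √(12.3²/73 + 15.3²/56) = 2.501. CI = (-8.31, -0.09)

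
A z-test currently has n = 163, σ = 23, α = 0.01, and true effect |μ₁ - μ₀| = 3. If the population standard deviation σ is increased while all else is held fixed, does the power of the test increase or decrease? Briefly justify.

Power decreases: a larger σ inflates the standard error σ/√n, pulling the sampling distribution under H₁ back toward the critical value.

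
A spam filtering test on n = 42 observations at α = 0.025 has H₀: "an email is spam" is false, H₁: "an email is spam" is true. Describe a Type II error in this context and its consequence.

Type II error: failing to reject H₀ when it is false — concluding that an email is spam is not supported when in fact it is. Consequence: a spam email lands in the inbox.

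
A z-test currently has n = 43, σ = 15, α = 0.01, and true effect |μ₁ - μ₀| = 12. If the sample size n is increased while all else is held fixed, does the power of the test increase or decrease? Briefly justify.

Power increases: a larger n shrinks the standard error σ/√n, moving the sampling distribution under H₁ further from the critical value.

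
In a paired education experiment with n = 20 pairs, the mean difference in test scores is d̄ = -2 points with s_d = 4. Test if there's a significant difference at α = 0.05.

t = d̄/(s_d/√n) = -2/(4/√20) = -2.236. df = 19, critical t = ±2.093. Reject H₀.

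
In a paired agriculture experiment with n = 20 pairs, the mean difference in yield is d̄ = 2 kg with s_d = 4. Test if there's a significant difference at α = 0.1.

t = d̄/(s_d/√n) = 2/(4/√20) = 2.236. df = 19, critical t = ±1.729. Reject H₀.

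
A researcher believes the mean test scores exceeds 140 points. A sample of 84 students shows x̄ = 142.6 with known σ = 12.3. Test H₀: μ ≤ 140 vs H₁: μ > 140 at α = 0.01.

z = 1.937. Critical value: 2.33. Fail to reject H₀.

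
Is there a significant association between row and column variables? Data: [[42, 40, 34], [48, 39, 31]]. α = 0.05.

χ² = 0.534. df = 2, critical = 5.991. Fail to reject H₀. No evidence of dependence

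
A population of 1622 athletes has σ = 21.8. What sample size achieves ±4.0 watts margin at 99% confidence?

Without FPC: n₀ = (2.576×21.8/4.0)² = 197.099. With FPC: n = n₀N/(n₀+N-1) = 175.8 → n = 176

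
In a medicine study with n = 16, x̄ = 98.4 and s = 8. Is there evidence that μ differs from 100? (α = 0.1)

t = (x̄ - μ₀)/(s/√n) = (98.4 - 100)/(8/√16) = -0.8. df = 15, critical t = ±1.753. Fail to reject H₀.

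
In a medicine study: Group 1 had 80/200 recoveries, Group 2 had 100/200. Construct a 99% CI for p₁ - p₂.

p̂₁ = 0.4, p̂₂ = 0.5. Difference = -0.1. CI = (-0.228, 0.028)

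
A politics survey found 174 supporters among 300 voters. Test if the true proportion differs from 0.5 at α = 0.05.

p̂ = 0.58, p₀ = 0.5. z = (p̂ - p₀)/√(p₀(1-p₀)/n) = 2.771. Critical: ±1.96. Reject H₀.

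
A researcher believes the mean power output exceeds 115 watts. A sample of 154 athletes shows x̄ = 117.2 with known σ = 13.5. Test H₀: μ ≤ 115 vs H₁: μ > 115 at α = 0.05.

z = 2.022. Critical value: 1.645. Reject H₀.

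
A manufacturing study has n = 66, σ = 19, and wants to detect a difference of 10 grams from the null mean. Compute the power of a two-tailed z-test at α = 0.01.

SE = σ/√n = 19/√66 = 2.339. Non-centrality λ = d/SE = 10/2.339 = 4.276. Power ≈ Φ(λ - z_{α/2}) = Φ(4.276 - 2.576) = Φ(1.7) = 0.955.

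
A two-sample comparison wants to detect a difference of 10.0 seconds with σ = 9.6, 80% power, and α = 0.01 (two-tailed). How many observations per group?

n per group = 2(z_α/2 + z_β)²σ²/d² = 2×(2.576 + 0.84)²×9.6²/10.0² = 21.5 → n = 22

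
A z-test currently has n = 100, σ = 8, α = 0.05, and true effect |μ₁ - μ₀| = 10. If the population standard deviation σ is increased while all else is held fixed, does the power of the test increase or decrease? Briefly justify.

Power decreases: a larger σ inflates the standard error σ/√n, pulling the sampling distribution under H₁ back toward the critical value.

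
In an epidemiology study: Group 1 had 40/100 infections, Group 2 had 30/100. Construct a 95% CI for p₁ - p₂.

p̂₁ = 0.4, p̂₂ = 0.3. Difference = 0.1. CI = (-0.031, 0.231)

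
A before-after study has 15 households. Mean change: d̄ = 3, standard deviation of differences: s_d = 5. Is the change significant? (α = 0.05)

t = d̄/(s_d/√n) = 3/(5/√15) = 2.324. df = 14, critical t = ±2.145. Reject H₀.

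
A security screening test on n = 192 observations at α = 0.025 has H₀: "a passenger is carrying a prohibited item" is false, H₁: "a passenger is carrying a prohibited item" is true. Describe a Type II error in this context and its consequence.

Type II error: failing to reject H₀ when it is false — concluding that a passenger is carrying a prohibited item is not supported when in fact it is. Consequence: letting a prohibited item through — security breach.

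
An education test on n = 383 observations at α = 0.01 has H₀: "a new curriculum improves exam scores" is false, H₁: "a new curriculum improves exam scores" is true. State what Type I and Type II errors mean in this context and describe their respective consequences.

Type I (false positive): concluding that a new curriculum improves exam scores when it is not — adopting a curriculum that gives no real benefit — disruption for nothing. Type II (false negative): failing to conclude that a new curriculum improves exam scores when it is — keeping the old curriculum when the new one would have helped students. Which is costlier depends on domain priorities and is a judgement call rather than a statistical fact.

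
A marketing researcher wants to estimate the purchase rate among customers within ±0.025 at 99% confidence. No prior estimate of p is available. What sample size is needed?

Conservative approach: use p = 0.5 (maximizes p(1-p) = 0.25). n = z²(0.25)/E² = 2.576²×0.25/0.025² = 2654.3 → n = 2655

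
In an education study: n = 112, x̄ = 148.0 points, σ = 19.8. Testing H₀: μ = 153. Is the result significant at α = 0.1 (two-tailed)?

z = (148.0 - 153)/(19.8/√112) = -2.672. Since |z| > 1.645, significant at α = 0.1.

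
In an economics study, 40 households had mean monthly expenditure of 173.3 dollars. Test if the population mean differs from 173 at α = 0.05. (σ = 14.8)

z = (x̄ - μ₀)/(σ/√n) = (173.3 - 173)/(14.8/√40) = 0.128. Critical value: ±1.96. Since |0.128| ≤ 1.96, Fail to reject H₀.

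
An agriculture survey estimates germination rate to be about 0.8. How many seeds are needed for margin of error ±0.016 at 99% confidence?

n = z²p(1-p)/E² = 2.576²×0.8×0.2/0.016² = 4147.4 → n = 4148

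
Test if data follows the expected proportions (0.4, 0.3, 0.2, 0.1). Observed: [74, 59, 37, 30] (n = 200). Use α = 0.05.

Expected: [80.0, 60.0, 40.0, 20.0]. χ² = 5.692. df = 3, critical = 7.815. Fail to reject H₀.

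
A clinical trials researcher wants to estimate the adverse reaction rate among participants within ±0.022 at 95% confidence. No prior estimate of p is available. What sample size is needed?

Conservative approach: use p = 0.5 (maximizes p(1-p) = 0.25). n = z²(0.25)/E² = 1.96²×0.25/0.022² = 1984.3 → n = 1985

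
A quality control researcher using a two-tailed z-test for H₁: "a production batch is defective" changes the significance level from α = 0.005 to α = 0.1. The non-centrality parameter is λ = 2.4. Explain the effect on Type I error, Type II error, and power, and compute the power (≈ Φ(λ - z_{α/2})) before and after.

Increasing α from 0.005 to 0.1:
• Type I error rate increases (α is the Type I rate by definition).
• Critical value moves from z_{α/2} = 2.807 to 1.645, so power = Φ(λ - z_{α/2}) goes from Φ(2.4 - 2.807) = 0.342 to Φ(2.4 - 1.645) = 0.775.
• Type II error rate β = 1 - power therefore decreases (0.658 → 0.225).
Appropriate when false negatives are costly — here, shipping a defective batch — faulty products reach customers.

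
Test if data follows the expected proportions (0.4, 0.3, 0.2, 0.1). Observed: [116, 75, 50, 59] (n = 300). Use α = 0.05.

Expected: [120.0, 90.0, 60.0, 30.0]. χ² = 32.333. df = 3, critical = 7.815. Reject H₀.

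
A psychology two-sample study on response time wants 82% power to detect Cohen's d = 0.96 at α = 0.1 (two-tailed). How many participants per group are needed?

z_{α/2} = 1.645, z_β = Φ⁻¹(0.82) = 0.915. For large effect (d = 0.96): n per group = 2(z_{α/2} + z_β)²/d² = 2(1.645 + 0.915)²/0.96² = 14.2 → 15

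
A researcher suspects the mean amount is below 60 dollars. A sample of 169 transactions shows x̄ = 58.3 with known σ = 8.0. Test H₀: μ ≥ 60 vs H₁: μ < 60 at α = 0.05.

z = -2.763. Critical value: -1.645. Reject H₀.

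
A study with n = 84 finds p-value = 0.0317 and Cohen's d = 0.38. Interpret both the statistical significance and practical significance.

Statistically significant (p = 0.0317 < 0.05). Cohen's d = 0.38 indicates a small effect size. Both statistical and practical significance should be considered.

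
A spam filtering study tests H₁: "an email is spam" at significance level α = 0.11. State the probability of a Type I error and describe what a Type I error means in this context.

P(Type I error) = α = 0.11. A Type I error is rejecting H₀ when H₀ is actually true (false positive) — here, concluding that an email is spam when in fact this is not the case. Consequence: a legitimate email is sent to the spam folder and the user misses it.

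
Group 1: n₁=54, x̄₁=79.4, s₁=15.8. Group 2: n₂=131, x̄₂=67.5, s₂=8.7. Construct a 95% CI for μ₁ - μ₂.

Difference = 11.9. SE = √(15.8²/54 + 8.7²/131) = 2.281. CI = (7.43, 16.37)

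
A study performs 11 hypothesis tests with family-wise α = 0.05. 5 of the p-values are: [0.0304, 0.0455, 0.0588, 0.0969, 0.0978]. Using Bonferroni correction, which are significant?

Bonferroni α = 0.05/11 = 0.00455. None of the given p-values are significant.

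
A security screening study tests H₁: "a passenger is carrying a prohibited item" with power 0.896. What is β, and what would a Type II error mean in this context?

β = 1 - power = 1 - 0.896 = 0.104. A Type II error is failing to reject H₀ when H₀ is false (false negative) — here, failing to conclude that a passenger is carrying a prohibited item when in fact it is true. Consequence: letting a prohibited item through — security breach.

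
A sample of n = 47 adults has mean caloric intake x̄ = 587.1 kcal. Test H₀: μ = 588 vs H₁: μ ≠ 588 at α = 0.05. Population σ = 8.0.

z = (x̄ - μ₀)/(σ/√n) = (587.1 - 588)/(8.0/√47) = -0.771. Critical value: ±1.96. Since |-0.771| ≤ 1.96, Fail to reject H₀.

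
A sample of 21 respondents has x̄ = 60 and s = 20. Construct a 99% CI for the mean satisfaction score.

CI = x̄ ± t*(s/√n) = 60 ± 2.845(20/√21) = (47.58, 72.42)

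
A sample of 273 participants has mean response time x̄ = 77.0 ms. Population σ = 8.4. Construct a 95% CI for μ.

CI = x̄ ± z*(σ/√n) = 77.0 ± 1.96(8.4/√273) = 77.0 ± 1.0 = (76.0, 78.0)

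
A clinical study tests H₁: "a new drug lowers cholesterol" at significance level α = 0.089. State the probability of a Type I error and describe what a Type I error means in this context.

P(Type I error) = α = 0.089. A Type I error is rejecting H₀ when H₀ is actually true (false positive) — here, concluding that a new drug lowers cholesterol when in fact this is not the case. Consequence: approving an ineffective drug — patients take a useless medication and may skip effective alternatives.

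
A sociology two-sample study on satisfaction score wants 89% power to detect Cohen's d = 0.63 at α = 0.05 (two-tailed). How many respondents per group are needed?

z_{α/2} = 1.96, z_β = Φ⁻¹(0.89) = 1.227. For medium effect (d = 0.63): n per group = 2(z_{α/2} + z_β)²/d² = 2(1.96 + 1.227)²/0.63² = 51.2 → 52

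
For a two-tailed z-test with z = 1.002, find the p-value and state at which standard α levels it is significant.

p = 2·P(Z > |1.002|) = 2·(1 - Φ(1.002)) ≈ 0.3163. Not significant at any standard level.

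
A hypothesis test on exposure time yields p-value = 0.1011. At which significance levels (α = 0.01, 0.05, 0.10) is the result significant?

p = 0.1011. Not significant at any of the given levels.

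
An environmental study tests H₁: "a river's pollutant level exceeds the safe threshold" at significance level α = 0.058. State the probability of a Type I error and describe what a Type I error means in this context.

P(Type I error) = α = 0.058. A Type I error is rejecting H₀ when H₀ is actually true (false positive) — here, concluding that a river's pollutant level exceeds the safe threshold when in fact this is not the case. Consequence: shutting down a compliant factory unnecessarily.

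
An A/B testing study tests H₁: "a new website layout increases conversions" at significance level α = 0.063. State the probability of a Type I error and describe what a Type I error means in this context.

P(Type I error) = α = 0.063. A Type I error is rejecting H₀ when H₀ is actually true (false positive) — here, concluding that a new website layout increases conversions when in fact this is not the case. Consequence: rolling out a layout that doesn't actually help — wasted engineering effort.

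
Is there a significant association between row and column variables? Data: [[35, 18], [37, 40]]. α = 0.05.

χ² = 4.11. df = 1, critical = 3.841. Reject H₀. Variables are dependent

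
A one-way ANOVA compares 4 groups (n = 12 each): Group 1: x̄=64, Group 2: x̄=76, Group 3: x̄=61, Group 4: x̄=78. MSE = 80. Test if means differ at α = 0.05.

Grand mean = 69.75. SS_between = 2601.0, MS_between = 867.0. F = 10.838, F_crit ≈ 2.816. Reject H₀.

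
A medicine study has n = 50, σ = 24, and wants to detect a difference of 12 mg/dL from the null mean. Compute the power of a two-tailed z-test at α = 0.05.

SE = σ/√n = 24/√50 = 3.394. Non-centrality λ = d/SE = 12/3.394 = 3.536. Power ≈ Φ(λ - z_{α/2}) = Φ(3.536 - 1.96) = Φ(1.576) = 0.942.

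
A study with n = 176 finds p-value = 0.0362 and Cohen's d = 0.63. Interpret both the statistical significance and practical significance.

Statistically significant (p = 0.0362 < 0.05). Cohen's d = 0.63 indicates a medium effect size. Both statistical and practical significance should be considered.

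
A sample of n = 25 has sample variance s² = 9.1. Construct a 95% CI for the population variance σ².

df = 24. χ²_{0.025} = 39.364, χ²_{0.975} = 12.401. CI for σ² = ((n-1)s²/χ²_{α/2}, (n-1)s²/χ²_{1-α/2}) = (24·9.1/39.364, 24·9.1/12.401) = (5.55, 17.61)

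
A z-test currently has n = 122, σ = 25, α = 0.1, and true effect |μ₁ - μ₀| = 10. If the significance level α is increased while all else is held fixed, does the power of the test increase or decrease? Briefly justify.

Power increases: a larger α lowers the critical value, so more of the H₁ sampling distribution falls in the rejection region.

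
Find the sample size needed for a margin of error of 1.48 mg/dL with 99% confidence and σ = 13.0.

n = (z*σ/E)² = (2.576×13.0/1.48)² = 512.0 → n = 512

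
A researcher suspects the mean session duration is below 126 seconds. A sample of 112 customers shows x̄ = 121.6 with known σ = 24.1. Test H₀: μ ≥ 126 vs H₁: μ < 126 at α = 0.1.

z = -1.932. Critical value: -1.28. Reject H₀.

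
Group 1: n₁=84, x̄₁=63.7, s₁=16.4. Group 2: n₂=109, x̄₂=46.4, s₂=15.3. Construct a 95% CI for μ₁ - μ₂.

Difference = 17.3. SE = √(16.4²/84 + 15.3²/109) = 2.313. CI = (12.77, 21.83)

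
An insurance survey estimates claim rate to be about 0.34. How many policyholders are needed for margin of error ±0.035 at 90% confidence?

n = z²p(1-p)/E² = 1.645²×0.34×0.66/0.035² = 495.7 → n = 496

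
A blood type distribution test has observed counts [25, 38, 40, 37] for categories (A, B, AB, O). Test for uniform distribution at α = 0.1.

Expected = 35 each. χ² = Σ(O-E)²/E = 3.943. df = 3, critical value = 6.251. Fail to reject H₀.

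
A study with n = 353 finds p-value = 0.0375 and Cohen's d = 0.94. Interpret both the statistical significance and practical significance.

Statistically significant (p = 0.0375 < 0.05). Cohen's d = 0.94 indicates a large effect size. Both statistical and practical significance should be considered.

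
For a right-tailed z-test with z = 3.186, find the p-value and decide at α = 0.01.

p = P(Z > 3.186) = 1 - Φ(3.186) ≈ 0.0007. Since p < 0.01, reject H₀ (significant) at α = 0.01.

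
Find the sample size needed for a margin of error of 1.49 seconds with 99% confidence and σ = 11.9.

n = (z*σ/E)² = (2.576×11.9/1.49)² = 423.3 → n = 424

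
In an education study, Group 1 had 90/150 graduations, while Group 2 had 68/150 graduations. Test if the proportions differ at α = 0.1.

p̂₁ = 0.6, p̂₂ = 0.453, pooled p̂ = 0.527. z = 2.544. Critical: ±1.645. Reject H₀.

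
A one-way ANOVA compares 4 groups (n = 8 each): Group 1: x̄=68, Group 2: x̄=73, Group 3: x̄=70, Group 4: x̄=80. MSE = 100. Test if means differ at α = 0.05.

Grand mean = 72.75. SS_between = 662.0, MS_between = 220.67. F = 2.207, F_crit ≈ 2.947. Fail to reject H₀.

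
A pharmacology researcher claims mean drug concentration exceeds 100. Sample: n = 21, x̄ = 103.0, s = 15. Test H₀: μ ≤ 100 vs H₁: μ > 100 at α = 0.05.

t = (103.0 - 100)/(15/√21) = 0.917, df = 20. Critical t = 1.725. Fail to reject H₀.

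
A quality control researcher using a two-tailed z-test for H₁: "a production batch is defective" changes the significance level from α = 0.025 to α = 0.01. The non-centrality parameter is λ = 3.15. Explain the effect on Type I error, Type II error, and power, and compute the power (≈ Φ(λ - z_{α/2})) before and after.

Decreasing α from 0.025 to 0.01:
• Type I error rate decreases (α is the Type I rate by definition).
• Critical value moves from z_{α/2} = 2.241 to 2.576, so power = Φ(λ - z_{α/2}) goes from Φ(3.15 - 2.241) = 0.818 to Φ(3.15 - 2.576) = 0.717.
• Type II error rate β = 1 - power therefore increases (0.182 → 0.283).
Appropriate when false positives are costly — here, scrapping a good batch — wasted material and cost for no reason.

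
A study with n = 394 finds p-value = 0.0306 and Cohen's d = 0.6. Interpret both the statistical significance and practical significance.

Statistically significant (p = 0.0306 < 0.05). Cohen's d = 0.6 indicates a medium effect size. Both statistical and practical significance should be considered.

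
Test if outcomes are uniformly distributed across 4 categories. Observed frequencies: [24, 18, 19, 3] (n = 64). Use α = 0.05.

Expected = 16 each. χ² = Σ(O-E)²/E = 15.375. df = 3, critical value = 7.815. Reject H₀.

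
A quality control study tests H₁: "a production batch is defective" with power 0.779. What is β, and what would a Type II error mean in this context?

β = 1 - power = 1 - 0.779 = 0.221. A Type II error is failing to reject H₀ when H₀ is false (false negative) — here, failing to conclude that a production batch is defective when in fact it is true. Consequence: shipping a defective batch — faulty products reach customers.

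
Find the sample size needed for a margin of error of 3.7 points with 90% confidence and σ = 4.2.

n = (z*σ/E)² = (1.645×4.2/3.7)² = 3.5 → n = 4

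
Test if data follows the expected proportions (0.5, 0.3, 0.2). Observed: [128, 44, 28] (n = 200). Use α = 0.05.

Expected: [100.0, 60.0, 40.0]. χ² = 15.707. df = 2, critical = 5.991. Reject H₀.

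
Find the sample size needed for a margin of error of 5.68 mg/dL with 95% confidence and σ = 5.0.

n = (z*σ/E)² = (1.96×5.0/5.68)² = 3.0 → n = 3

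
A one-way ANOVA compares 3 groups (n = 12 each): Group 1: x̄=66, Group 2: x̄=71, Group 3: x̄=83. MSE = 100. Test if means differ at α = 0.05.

Grand mean = 73.33. SS_between = 1832.0, MS_between = 916.0. F = 9.16, F_crit ≈ 3.285. Reject H₀.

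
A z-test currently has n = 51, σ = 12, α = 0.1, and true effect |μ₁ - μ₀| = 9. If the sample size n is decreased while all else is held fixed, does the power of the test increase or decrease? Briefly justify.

Power decreases: a smaller n inflates the standard error σ/√n, pulling the sampling distribution under H₁ back toward the critical value.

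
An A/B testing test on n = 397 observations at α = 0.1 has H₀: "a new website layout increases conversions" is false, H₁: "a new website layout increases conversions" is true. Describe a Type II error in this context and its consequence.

Type II error: failing to reject H₀ when it is false — concluding that a new website layout increases conversions is not supported when in fact it is. Consequence: discarding a layout that would have improved conversions — lost revenue.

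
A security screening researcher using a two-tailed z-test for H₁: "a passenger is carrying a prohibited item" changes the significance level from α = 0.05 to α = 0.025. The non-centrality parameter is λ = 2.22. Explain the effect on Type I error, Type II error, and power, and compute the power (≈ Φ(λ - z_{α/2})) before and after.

Decreasing α from 0.05 to 0.025:
• Type I error rate decreases (α is the Type I rate by definition).
• Critical value moves from z_{α/2} = 1.96 to 2.241, so power = Φ(λ - z_{α/2}) goes from Φ(2.22 - 1.96) = 0.603 to Φ(2.22 - 2.241) = 0.492.
• Type II error rate β = 1 - power therefore increases (0.397 → 0.508).
Appropriate when false positives are costly — here, detaining an innocent passenger — delay and inconvenience.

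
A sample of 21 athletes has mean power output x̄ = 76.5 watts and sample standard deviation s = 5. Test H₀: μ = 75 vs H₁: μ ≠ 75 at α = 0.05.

t = (x̄ - μ₀)/(s/√n) = (76.5 - 75)/(5/√21) = 1.375. df = 20, critical t = ±2.086. Fail to reject H₀.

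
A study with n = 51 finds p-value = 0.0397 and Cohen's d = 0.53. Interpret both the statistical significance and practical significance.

Statistically significant (p = 0.0397 < 0.05). Cohen's d = 0.53 indicates a medium effect size. Both statistical and practical significance should be considered.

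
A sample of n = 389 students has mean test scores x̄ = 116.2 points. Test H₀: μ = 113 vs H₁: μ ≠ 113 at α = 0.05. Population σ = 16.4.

z = (x̄ - μ₀)/(σ/√n) = (116.2 - 113)/(16.4/√389) = 3.848. Critical value: ±1.96. Since |3.848| > 1.96, Reject H₀.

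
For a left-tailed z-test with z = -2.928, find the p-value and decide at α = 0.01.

p = P(Z < -2.928) = Φ(-2.928) ≈ 0.0017. Since p < 0.01, reject H₀ (significant) at α = 0.01.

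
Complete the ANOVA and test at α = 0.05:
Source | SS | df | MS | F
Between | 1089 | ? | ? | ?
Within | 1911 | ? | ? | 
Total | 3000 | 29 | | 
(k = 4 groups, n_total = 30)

df_between = 3, df_within = 26. MS_between = 363.0, MS_within = 73.5. F = 4.939, F_crit ≈ 2.975. Reject H₀.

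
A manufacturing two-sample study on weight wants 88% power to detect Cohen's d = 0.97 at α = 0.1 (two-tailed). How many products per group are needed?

z_{α/2} = 1.645, z_β = Φ⁻¹(0.88) = 1.175. For large effect (d = 0.97): n per group = 2(z_{α/2} + z_β)²/d² = 2(1.645 + 1.175)²/0.97² = 16.9 → 17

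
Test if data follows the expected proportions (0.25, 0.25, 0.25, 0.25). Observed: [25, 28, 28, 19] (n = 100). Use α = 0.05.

Expected: [25.0, 25.0, 25.0, 25.0]. χ² = 2.16. df = 3, critical = 7.815. Fail to reject H₀.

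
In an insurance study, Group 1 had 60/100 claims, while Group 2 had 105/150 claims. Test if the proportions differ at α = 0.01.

p̂₁ = 0.6, p̂₂ = 0.7, pooled p̂ = 0.66. z = -1.635. Critical: ±2.576. Fail to reject H₀.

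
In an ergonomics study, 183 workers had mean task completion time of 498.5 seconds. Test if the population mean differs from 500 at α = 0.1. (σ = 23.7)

z = (x̄ - μ₀)/(σ/√n) = (498.5 - 500)/(23.7/√183) = -0.856. Critical value: ±1.645. Since |-0.856| ≤ 1.645, Fail to reject H₀.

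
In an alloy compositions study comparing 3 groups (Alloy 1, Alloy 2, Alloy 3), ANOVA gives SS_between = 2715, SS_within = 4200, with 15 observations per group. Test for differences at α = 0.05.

df_between = 2, df_within = 42. F = MS_between/MS_within = 1357.5/100.0 = 13.575. F_crit ≈ 3.22. Reject H₀. At least one mean differs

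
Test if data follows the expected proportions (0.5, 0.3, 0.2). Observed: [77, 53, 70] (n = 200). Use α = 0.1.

Expected: [100.0, 60.0, 40.0]. χ² = 28.607. df = 2, critical = 4.605. Reject H₀.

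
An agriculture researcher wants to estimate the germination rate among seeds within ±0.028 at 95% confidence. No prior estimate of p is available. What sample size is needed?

Conservative approach: use p = 0.5 (maximizes p(1-p) = 0.25). n = z²(0.25)/E² = 1.96²×0.25/0.028² = 1225.0 → n = 1225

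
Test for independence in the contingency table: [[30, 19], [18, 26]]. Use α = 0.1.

χ² = 3.831. df = 1, critical = 2.706. Reject H₀. Variables are dependent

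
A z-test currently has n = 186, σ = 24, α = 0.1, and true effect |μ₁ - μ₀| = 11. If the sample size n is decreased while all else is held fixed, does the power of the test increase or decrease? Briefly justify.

Power decreases: a smaller n inflates the standard error σ/√n, pulling the sampling distribution under H₁ back toward the critical value.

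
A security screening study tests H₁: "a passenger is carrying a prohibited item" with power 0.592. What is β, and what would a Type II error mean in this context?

β = 1 - power = 1 - 0.592 = 0.408. A Type II error is failing to reject H₀ when H₀ is false (false negative) — here, failing to conclude that a passenger is carrying a prohibited item when in fact it is true. Consequence: letting a prohibited item through — security breach.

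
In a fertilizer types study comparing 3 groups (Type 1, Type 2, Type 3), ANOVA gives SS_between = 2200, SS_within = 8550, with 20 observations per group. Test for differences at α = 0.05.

df_between = 2, df_within = 57. F = MS_between/MS_within = 1100.0/150.0 = 7.333. F_crit ≈ 3.159. Reject H₀. At least one mean differs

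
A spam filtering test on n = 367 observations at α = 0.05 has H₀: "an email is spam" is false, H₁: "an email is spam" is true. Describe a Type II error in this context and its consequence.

Type II error: failing to reject H₀ when it is false — concluding that an email is spam is not supported when in fact it is. Consequence: a spam email lands in the inbox.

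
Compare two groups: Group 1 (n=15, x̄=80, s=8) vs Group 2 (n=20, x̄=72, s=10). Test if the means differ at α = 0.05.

Pooled sp = 9.2. t = 2.545, df = 33. Critical t = ±2.035. Reject H₀.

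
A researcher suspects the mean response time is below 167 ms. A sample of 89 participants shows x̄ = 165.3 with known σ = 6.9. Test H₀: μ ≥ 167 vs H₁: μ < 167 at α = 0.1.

z = -2.324. Critical value: -1.28. Reject H₀.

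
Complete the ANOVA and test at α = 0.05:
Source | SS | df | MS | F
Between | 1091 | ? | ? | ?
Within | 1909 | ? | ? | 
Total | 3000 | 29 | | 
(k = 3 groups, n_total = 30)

df_between = 2, df_within = 27. MS_between = 545.5, MS_within = 70.7. F = 7.715, F_crit ≈ 3.354. Reject H₀.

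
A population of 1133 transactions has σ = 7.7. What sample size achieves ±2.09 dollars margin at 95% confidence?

Without FPC: n₀ = (1.96×7.7/2.09)² = 52.144. With FPC: n = n₀N/(n₀+N-1) = 49.9 → n = 50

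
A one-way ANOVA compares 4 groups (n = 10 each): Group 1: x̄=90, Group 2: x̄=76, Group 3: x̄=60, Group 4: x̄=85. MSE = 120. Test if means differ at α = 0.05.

Grand mean = 77.75. SS_between = 5207.5, MS_between = 1735.83. F = 14.465, F_crit ≈ 2.866. Reject H₀.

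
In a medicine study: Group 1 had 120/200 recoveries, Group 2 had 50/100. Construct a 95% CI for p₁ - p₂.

p̂₁ = 0.6, p̂₂ = 0.5. Difference = 0.1. CI = (-0.019, 0.219)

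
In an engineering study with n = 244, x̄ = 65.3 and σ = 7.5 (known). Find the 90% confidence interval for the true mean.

CI = x̄ ± z*(σ/√n) = 65.3 ± 1.645(7.5/√244) = 65.3 ± 0.79 = (64.51, 66.09)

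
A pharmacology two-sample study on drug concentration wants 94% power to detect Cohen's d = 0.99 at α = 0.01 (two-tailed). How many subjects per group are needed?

z_{α/2} = 2.576, z_β = Φ⁻¹(0.94) = 1.555. For large effect (d = 0.99): n per group = 2(z_{α/2} + z_β)²/d² = 2(2.576 + 1.555)²/0.99² = 34.8 → 35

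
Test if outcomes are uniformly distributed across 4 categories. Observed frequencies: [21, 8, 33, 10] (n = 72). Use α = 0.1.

Expected = 18 each. χ² = Σ(O-E)²/E = 22.111. df = 3, critical value = 6.251. Reject H₀.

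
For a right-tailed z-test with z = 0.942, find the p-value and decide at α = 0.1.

p = P(Z > 0.942) = 1 - Φ(0.942) ≈ 0.1731. Since p ≥ 0.1, fail to reject H₀ (not significant) at α = 0.1.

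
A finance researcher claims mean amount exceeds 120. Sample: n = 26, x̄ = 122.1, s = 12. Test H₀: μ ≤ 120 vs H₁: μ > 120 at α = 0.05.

t = (122.1 - 120)/(12/√26) = 0.892, df = 25. Critical t = 1.708. Fail to reject H₀.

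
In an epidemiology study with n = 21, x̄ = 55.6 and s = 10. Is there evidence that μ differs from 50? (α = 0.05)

t = (x̄ - μ₀)/(s/√n) = (55.6 - 50)/(10/√21) = 2.566. df = 20, critical t = ±2.086. Reject H₀.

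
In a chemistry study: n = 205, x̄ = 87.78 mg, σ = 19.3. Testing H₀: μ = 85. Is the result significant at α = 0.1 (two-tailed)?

z = (87.78 - 85)/(19.3/√205) = 2.062. Since |z| > 1.645, significant at α = 0.1.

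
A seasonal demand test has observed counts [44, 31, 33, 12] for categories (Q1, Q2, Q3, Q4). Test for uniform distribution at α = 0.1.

Expected = 30 each. χ² = Σ(O-E)²/E = 17.667. df = 3, critical value = 6.251. Reject H₀.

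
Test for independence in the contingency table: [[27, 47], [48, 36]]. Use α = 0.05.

χ² = 6.732. df = 1, critical = 3.841. Reject H₀. Variables are dependent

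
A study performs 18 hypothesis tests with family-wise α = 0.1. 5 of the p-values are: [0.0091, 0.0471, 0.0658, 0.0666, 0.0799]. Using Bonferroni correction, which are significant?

Bonferroni α = 0.1/18 = 0.00556. None of the given p-values are significant.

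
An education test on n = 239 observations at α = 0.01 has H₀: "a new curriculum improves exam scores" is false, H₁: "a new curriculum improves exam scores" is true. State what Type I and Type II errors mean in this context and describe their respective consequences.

Type I (false positive): concluding that a new curriculum improves exam scores when it is not — adopting a curriculum that gives no real benefit — disruption for nothing. Type II (false negative): failing to conclude that a new curriculum improves exam scores when it is — keeping the old curriculum when the new one would have helped students. Which is costlier depends on domain priorities and is a judgement call rather than a statistical fact.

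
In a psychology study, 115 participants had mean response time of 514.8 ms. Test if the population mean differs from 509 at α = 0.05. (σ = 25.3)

z = (x̄ - μ₀)/(σ/√n) = (514.8 - 509)/(25.3/√115) = 2.458. Critical value: ±1.96. Since |2.458| > 1.96, Reject H₀.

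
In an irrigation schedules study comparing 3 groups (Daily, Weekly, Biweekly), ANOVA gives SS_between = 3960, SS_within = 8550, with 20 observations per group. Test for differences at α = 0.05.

df_between = 2, df_within = 57. F = MS_between/MS_within = 1980.0/150.0 = 13.2. F_crit ≈ 3.159. Reject H₀. At least one mean differs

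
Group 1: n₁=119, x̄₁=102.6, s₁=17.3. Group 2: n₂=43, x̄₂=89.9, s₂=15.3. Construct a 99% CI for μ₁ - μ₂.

Difference = 12.7. SE = √(17.3²/119 + 15.3²/43) = 2.821. CI = (5.43, 19.97)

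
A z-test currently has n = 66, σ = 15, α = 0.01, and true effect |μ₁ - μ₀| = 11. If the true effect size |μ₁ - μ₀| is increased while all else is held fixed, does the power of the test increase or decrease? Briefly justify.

Power increases: a larger true effect increases the non-centrality λ = |μ₁ - μ₀|/(σ/√n).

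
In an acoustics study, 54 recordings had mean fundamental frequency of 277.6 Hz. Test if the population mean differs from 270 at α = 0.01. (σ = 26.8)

z = (x̄ - μ₀)/(σ/√n) = (277.6 - 270)/(26.8/√54) = 2.084. Critical value: ±2.576. Since |2.084| ≤ 2.576, Fail to reject H₀.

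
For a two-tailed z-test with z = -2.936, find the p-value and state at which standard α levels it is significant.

p = 2·P(Z > |-2.936|) = 2·(1 - Φ(2.936)) ≈ 0.0033. Significant at α = 0.1; Significant at α = 0.05; Significant at α = 0.01.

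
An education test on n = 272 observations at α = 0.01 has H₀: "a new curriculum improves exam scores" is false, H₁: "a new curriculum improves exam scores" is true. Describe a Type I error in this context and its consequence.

Type I error: rejecting H₀ when it is true — concluding that a new curriculum improves exam scores when in fact it is not. Consequence: adopting a curriculum that gives no real benefit — disruption for nothing.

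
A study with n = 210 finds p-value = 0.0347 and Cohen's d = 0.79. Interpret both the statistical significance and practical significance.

Statistically significant (p = 0.0347 < 0.05). Cohen's d = 0.79 indicates a medium effect size. Both statistical and practical significance should be considered.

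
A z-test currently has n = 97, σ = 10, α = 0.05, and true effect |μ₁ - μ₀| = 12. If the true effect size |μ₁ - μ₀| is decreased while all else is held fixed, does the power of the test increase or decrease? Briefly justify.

Power decreases: a smaller true effect decreases the non-centrality λ = |μ₁ - μ₀|/(σ/√n).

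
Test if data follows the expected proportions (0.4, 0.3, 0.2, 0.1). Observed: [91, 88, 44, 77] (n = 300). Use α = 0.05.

Expected: [120.0, 90.0, 60.0, 30.0]. χ² = 84.953. df = 3, critical = 7.815. Reject H₀.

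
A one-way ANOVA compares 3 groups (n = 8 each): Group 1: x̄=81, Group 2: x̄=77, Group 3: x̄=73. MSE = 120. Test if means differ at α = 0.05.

Grand mean = 77.0. SS_between = 256.0, MS_between = 128.0. F = 1.067, F_crit ≈ 3.467. Fail to reject H₀.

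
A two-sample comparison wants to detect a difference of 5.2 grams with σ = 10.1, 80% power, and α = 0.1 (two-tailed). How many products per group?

n per group = 2(z_α/2 + z_β)²σ²/d² = 2×(1.645 + 0.84)²×10.1²/5.2² = 46.6 → n = 47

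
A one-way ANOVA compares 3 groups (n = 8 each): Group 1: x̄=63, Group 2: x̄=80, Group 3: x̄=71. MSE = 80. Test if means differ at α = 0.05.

Grand mean = 71.33. SS_between = 1157.33, MS_between = 578.67. F = 7.233, F_crit ≈ 3.467. Reject H₀.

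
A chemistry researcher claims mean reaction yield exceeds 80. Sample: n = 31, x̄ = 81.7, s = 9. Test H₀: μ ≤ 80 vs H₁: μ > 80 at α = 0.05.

t = (81.7 - 80)/(9/√31) = 1.052, df = 30. Critical t = 1.697. Fail to reject H₀.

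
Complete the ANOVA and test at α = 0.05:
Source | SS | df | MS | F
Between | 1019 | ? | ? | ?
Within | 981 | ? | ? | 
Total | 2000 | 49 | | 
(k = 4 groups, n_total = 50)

df_between = 3, df_within = 46. MS_between = 339.67, MS_within = 21.33. F = 15.927, F_crit ≈ 2.807. Reject H₀.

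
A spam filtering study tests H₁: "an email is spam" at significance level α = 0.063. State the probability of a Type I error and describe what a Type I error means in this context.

P(Type I error) = α = 0.063. A Type I error is rejecting H₀ when H₀ is actually true (false positive) — here, concluding that an email is spam when in fact this is not the case. Consequence: a legitimate email is sent to the spam folder and the user misses it.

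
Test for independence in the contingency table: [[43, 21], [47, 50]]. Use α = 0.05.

χ² = 5.489. df = 1, critical = 3.841. Reject H₀. Variables are dependent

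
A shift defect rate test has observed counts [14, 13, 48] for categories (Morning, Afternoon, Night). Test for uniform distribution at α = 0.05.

Expected = 25 each. χ² = Σ(O-E)²/E = 31.76. df = 2, critical value = 5.991. Reject H₀.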